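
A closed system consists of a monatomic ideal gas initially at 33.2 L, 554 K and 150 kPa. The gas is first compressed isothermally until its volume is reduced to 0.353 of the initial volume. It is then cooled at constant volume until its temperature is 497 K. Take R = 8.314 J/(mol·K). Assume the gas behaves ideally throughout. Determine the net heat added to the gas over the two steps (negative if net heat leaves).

-5950 J

n = P₁V₁/(RT₁) = 150×33.2/(8.314×554) = 1.08 mol.
Step 1 — Isothermal: T stays 554 K; PV = const ⇒ V₂ = 11.7 L, P₂ = 425 kPa.
ΔU = 0 (ideal gas, T constant).
W = nRT ln(V₂/V₁) = 1.08×8.314×554×ln(0.353) = -5190 J.
Q = ΔU + W = -5190 J.
State after step 1: P = 425 kPa, V = 11.7 L, T = 554 K.
Step 2 — Isochoric: V stays 11.7 L; P/T = const ⇒ T₂ = 497 K, P₂ = 381 kPa.
W = 0 (no volume change).
ΔU = nCvΔT = 1.08×12.5×(497−554) = -769 J.
Q = ΔU = -769 J.
Net over both steps: W = -5190 J, Q = -5950 J, ΔU = -769 J.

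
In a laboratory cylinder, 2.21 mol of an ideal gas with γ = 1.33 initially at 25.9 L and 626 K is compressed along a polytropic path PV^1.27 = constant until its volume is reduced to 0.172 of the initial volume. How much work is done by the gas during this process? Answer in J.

-25900 J

P₁ = nRT₁/V₁ = 2.21×8.314×626/25.9 = 444 kPa.
Polytropic n=1.27: T₂ = T₁(V₁/V₂)^(n−1) = 626×(5.81)^0.27 = 1010 K; P₂ = P₁(V₁/V₂)^n = 4150 kPa.
W = (P₁V₁−P₂V₂)/(n−1) = (444×25.9−4150×4.45)/0.27 = -25900 J.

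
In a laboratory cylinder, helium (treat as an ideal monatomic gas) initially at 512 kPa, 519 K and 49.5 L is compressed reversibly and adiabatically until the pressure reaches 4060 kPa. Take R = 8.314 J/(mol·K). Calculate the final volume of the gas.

14.3 L

Adiabatic: T₂/T₁ = (P₂/P₁)^((γ−1)/γ) ⇒ T₂ = 519×(7.93)^0.400 = 1190 K; V₂ = 14.3 L.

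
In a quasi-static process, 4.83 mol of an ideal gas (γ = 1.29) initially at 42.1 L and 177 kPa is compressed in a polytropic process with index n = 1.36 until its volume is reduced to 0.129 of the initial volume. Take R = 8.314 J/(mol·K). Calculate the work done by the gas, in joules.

-22600 J

T₁ = P₁V₁/(nR) = 177×42.1/(4.83×8.314) = 186 K.
Polytropic n=1.36: T₂ = T₁(V₁/V₂)^(n−1) = 186×(7.75)^0.36 = 388 K; P₂ = P₁(V₁/V₂)^n = 2870 kPa.
W = (P₁V₁−P₂V₂)/(n−1) = (177×42.1−2870×5.43)/0.36 = -22600 J.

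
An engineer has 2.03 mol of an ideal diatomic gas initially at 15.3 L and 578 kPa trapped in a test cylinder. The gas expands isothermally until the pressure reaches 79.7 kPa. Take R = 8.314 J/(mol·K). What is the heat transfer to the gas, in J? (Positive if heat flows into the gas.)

17500 J

T₁ = P₁V₁/(nR) = 578×15.3/(2.03×8.314) = 524 K.
Isothermal: T stays 524 K; PV = const ⇒ V₂ = 111 L, P₂ = 79.7 kPa.
ΔU = 0 (ideal gas, T constant).
W = nRT ln(V₂/V₁) = 2.03×8.314×524×ln(7.25) = 17500 J.
Q = ΔU + W = 17500 J.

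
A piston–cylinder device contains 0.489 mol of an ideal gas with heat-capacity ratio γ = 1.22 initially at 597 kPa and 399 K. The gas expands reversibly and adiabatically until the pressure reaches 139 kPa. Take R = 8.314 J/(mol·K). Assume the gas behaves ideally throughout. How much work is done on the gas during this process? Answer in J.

V₁ = nRT₁/P₁ = 0.489×8.314×399/597 = 2.72 L.
Adiabatic: T₂/T₁ = (P₂/P₁)^((γ−1)/γ) ⇒ T₂ = 399×(0.233)^0.180 = 307 K; V₂ = 8.97 L.
ΔU = nCvΔT = 0.489×37.8×(307−399) = -1700 J.
Q = 0 for an adiabatic process, so W = −ΔU = 1700 J.
Work done on the gas = −W_by = -1700 J.

-1700 J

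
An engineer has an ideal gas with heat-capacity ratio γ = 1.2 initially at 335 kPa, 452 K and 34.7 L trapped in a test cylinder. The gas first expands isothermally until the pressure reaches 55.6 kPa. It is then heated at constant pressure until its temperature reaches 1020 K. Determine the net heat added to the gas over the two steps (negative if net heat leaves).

109000 J

n = P₁V₁/(RT₁) = 335×34.7/(8.314×452) = 3.09 mol.
Step 1 — Isothermal: T stays 452 K; PV = const ⇒ V₂ = 209 L, P₂ = 55.6 kPa.
ΔU = 0 (ideal gas, T constant).
W = nRT ln(V₂/V₁) = 3.09×8.314×452×ln(6.03) = 20900 J.
Q = ΔU + W = 20900 J.
State after step 1: P = 55.6 kPa, V = 209 L, T = 452 K.
Step 2 — Isobaric: P stays 55.6 kPa; V/T = const ⇒ T₂ = 1020 K, V₂ = 472 L.
W = PΔV = 55.6×(472−209) kPa·L = 14600 J.
ΔU = nCvΔT = 3.09×41.6×(1020−452) = 73000 J.
Q = ΔU + W = nCpΔT = 87600 J.
Net over both steps: W = 35500 J, Q = 109000 J, ΔU = 73000 J.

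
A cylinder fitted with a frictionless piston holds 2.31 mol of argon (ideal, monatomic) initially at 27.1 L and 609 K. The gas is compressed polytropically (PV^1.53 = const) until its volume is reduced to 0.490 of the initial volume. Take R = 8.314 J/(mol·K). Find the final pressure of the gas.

1290 kPa

P₁ = nRT₁/V₁ = 2.31×8.314×609/27.1 = 432 kPa.
Polytropic n=1.53: T₂ = T₁(V₁/V₂)^(n−1) = 609×(2.04)^0.53 = 889 K; P₂ = P₁(V₁/V₂)^n = 1290 kPa.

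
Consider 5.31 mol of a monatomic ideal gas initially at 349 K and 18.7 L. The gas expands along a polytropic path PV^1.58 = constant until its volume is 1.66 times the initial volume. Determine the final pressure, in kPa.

P₁ = nRT₁/V₁ = 5.31×8.314×349/18.7 = 824 kPa.
Polytropic n=1.58: T₂ = T₁(V₁/V₂)^(n−1) = 349×(0.602)^0.58 = 260 K; P₂ = P₁(V₁/V₂)^n = 370 kPa.

370 kPa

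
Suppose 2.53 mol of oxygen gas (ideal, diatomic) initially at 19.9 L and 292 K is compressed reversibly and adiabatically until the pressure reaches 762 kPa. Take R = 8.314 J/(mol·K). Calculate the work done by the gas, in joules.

P₁ = nRT₁/V₁ = 2.53×8.314×292/19.9 = 309 kPa.
Adiabatic: T₂/T₁ = (P₂/P₁)^((γ−1)/γ) ⇒ T₂ = 292×(2.47)^0.286 = 378 K; V₂ = 10.4 L.
ΔU = nCvΔT = 2.53×20.8×(378−292) = 4520 J.
Q = 0 for an adiabatic process, so W = −ΔU = -4520 J.

-4520 J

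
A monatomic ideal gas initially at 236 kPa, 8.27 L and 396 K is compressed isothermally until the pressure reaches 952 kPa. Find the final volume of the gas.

Isothermal: T stays 396 K; PV = const ⇒ V₂ = 2.05 L, P₂ = 952 kPa.

2.05 L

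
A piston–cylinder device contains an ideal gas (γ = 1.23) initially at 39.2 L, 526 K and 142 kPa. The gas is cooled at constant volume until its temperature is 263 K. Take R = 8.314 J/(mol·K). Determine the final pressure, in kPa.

71.0 kPa

Isochoric: V stays 39.2 L; P/T = const ⇒ T₂ = 263 K, P₂ = 71.0 kPa.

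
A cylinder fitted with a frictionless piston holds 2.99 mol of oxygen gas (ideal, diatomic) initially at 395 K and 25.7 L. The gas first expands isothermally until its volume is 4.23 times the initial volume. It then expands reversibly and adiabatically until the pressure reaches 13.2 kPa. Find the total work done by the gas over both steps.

P₁ = nRT₁/V₁ = 2.99×8.314×395/25.7 = 382 kPa.
Step 1 — Isothermal: T stays 395 K; PV = const ⇒ V₂ = 109 L, P₂ = 90.3 kPa.
ΔU = 0 (ideal gas, T constant).
W = nRT ln(V₂/V₁) = 2.99×8.314×395×ln(4.23) = 14200 J.
Q = ΔU + W = 14200 J.
State after step 1: P = 90.3 kPa, V = 109 L, T = 395 K.
Step 2 — Adiabatic: T₂/T₁ = (P₂/P₁)^((γ−1)/γ) ⇒ T₂ = 395×(0.146)^0.286 = 228 K; V₂ = 429 L.
ΔU = nCvΔT = 2.99×20.8×(228−395) = -10400 J.
Q = 0 for an adiabatic process, so W = −ΔU = 10400 J.
Net over both steps: W = 24500 J, Q = 14200 J, ΔU = -10400 J.

24500 J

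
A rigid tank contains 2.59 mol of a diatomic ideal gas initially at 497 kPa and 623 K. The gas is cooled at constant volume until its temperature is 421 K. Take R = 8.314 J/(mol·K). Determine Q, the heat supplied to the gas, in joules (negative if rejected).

-10900 J

V₁ = nRT₁/P₁ = 2.59×8.314×623/497 = 27.0 L.
Isochoric: V stays 27.0 L; P/T = const ⇒ T₂ = 421 K, P₂ = 336 kPa.
W = 0 (no volume change).
ΔU = nCvΔT = 2.59×20.8×(421−623) = -10900 J.
Q = ΔU = -10900 J.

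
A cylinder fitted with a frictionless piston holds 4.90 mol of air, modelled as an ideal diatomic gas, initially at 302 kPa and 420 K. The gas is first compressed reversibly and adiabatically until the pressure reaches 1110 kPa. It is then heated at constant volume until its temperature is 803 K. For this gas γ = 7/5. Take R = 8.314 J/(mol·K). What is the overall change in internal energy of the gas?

V₁ = nRT₁/P₁ = 4.90×8.314×420/302 = 56.7 L.
Step 1 — Adiabatic: T₂/T₁ = (P₂/P₁)^((γ−1)/γ) ⇒ T₂ = 420×(3.68)^0.286 = 609 K; V₂ = 22.4 L.
ΔU = nCvΔT = 4.90×20.8×(609−420) = 19300 J.
Q = 0 for an adiabatic process, so W = −ΔU = -19300 J.
State after step 1: P = 1110 kPa, V = 22.4 L, T = 609 K.
Step 2 — Isochoric: V stays 22.4 L; P/T = const ⇒ T₂ = 803 K, P₂ = 1460 kPa.
W = 0 (no volume change).
ΔU = nCvΔT = 4.90×20.8×(803−609) = 19700 J.
Q = ΔU = 19700 J.
Net over both steps: W = -19300 J, Q = 19700 J, ΔU = 39000 J.

39000 J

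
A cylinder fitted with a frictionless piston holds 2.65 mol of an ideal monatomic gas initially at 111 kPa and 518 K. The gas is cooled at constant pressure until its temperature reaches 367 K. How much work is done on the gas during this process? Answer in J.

V₁ = nRT₁/P₁ = 2.65×8.314×518/111 = 103 L.
Isobaric: P stays 111 kPa; V/T = const ⇒ T₂ = 367 K, V₂ = 72.8 L.
W = PΔV = 111×(72.8−103) kPa·L = -3330 J.
Work done on the gas = −W_by = 3330 J.

3330 J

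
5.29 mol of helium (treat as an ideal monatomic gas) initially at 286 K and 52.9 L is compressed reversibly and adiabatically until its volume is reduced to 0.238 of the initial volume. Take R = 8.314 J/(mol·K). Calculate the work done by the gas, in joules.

P₁ = nRT₁/V₁ = 5.29×8.314×286/52.9 = 238 kPa.
Adiabatic: TV^(γ−1) = const ⇒ T₂ = 286×(4.20)^0.667 = 745 K; PV^γ = const ⇒ P₂ = 2600 kPa.
ΔU = nCvΔT = 5.29×12.5×(745−286) = 30300 J.
Q = 0 for an adiabatic process, so W = −ΔU = -30300 J.

-30300 J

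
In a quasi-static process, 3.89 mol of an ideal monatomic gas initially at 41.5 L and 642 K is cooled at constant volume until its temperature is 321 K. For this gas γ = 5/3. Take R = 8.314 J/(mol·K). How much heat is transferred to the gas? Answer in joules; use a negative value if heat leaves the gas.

P₁ = nRT₁/V₁ = 3.89×8.314×642/41.5 = 500 kPa.
Isochoric: V stays 41.5 L; P/T = const ⇒ T₂ = 321 K, P₂ = 250 kPa.
W = 0 (no volume change).
ΔU = nCvΔT = 3.89×12.5×(321−642) = -15600 J.
Q = ΔU = -15600 J.

-15600 J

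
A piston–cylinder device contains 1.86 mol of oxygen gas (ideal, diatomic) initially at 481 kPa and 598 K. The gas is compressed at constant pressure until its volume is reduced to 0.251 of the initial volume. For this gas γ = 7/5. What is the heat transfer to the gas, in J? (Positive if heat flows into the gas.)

-24200 J

V₁ = nRT₁/P₁ = 1.86×8.314×598/481 = 19.2 L.
Isobaric: P stays 481 kPa; V/T = const ⇒ T₂ = 150 K, V₂ = 4.83 L.
W = PΔV = 481×(4.83−19.2) kPa·L = -6930 J.
ΔU = nCvΔT = 1.86×20.8×(150−598) = -17300 J.
Q = ΔU + W = nCpΔT = -24200 J.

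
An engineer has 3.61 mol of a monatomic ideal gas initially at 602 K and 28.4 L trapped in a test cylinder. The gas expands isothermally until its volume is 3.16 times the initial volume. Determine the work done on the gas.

-20800 J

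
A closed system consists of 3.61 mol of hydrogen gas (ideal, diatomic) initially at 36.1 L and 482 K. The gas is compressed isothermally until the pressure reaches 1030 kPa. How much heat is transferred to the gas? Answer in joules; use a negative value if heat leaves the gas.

-13700 J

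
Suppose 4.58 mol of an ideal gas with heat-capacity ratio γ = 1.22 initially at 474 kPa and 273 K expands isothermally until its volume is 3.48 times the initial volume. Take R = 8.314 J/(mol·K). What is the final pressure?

V₁ = nRT₁/P₁ = 4.58×8.314×273/474 = 21.9 L.
Isothermal: T stays 273 K; PV = const ⇒ V₂ = 76.3 L, P₂ = 136 kPa.

136 kPa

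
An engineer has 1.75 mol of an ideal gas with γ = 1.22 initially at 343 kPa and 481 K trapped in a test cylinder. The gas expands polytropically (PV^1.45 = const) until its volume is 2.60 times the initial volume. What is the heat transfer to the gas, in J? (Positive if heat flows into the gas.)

-5680 J

V₁ = nRT₁/P₁ = 1.75×8.314×481/343 = 20.4 L.
Polytropic n=1.45: T₂ = T₁(V₁/V₂)^(n−1) = 481×(0.385)^0.45 = 313 K; P₂ = P₁(V₁/V₂)^n = 85.8 kPa.
W = (P₁V₁−P₂V₂)/(n−1) = (343×20.4−85.8×53.0)/0.45 = 5440 J.
ΔU = nCvΔT = 1.75×37.8×(313−481) = -11100 J.
Q = ΔU + W = -5680 J.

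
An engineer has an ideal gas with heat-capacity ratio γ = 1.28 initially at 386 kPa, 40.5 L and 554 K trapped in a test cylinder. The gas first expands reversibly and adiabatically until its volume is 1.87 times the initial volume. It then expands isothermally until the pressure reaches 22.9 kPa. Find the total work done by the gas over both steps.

n = P₁V₁/(RT₁) = 386×40.5/(8.314×554) = 3.39 mol.
Step 1 — Adiabatic: TV^(γ−1) = const ⇒ T₂ = 554×(0.535)^0.280 = 465 K; PV^γ = const ⇒ P₂ = 173 kPa.
ΔU = nCvΔT = 3.39×29.7×(465−554) = -8980 J.
Q = 0 for an adiabatic process, so W = −ΔU = 8980 J.
State after step 1: P = 173 kPa, V = 75.7 L, T = 465 K.
Step 2 — Isothermal: T stays 465 K; PV = const ⇒ V₂ = 573 L, P₂ = 22.9 kPa.
ΔU = 0 (ideal gas, T constant).
W = nRT ln(V₂/V₁) = 3.39×8.314×465×ln(7.56) = 26500 J.
Q = ΔU + W = 26500 J.
Net over both steps: W = 35500 J, Q = 26500 J, ΔU = -8980 J.

35500 J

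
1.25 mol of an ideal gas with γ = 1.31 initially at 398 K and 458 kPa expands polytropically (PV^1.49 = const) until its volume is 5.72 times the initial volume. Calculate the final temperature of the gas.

169 K

V₁ = nRT₁/P₁ = 1.25×8.314×398/458 = 9.03 L.
Polytropic n=1.49: T₂ = T₁(V₁/V₂)^(n−1) = 398×(0.175)^0.49 = 169 K; P₂ = P₁(V₁/V₂)^n = 34.1 kPa.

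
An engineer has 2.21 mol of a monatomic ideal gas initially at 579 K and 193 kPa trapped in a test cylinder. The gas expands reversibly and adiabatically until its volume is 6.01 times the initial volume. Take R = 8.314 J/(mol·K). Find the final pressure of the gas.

9.71 kPa

V₁ = nRT₁/P₁ = 2.21×8.314×579/193 = 55.1 L.
Adiabatic: TV^(γ−1) = const ⇒ T₂ = 579×(0.166)^0.667 = 175 K; PV^γ = const ⇒ P₂ = 9.71 kPa.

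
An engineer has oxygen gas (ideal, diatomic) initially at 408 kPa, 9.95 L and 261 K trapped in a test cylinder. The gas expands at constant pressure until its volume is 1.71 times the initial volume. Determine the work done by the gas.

n = P₁V₁/(RT₁) = 408×9.95/(8.314×261) = 1.87 mol.
Isobaric: P stays 408 kPa; V/T = const ⇒ T₂ = 446 K, V₂ = 17.0 L.
W = PΔV = 408×(17.0−9.95) kPa·L = 2880 J.

2880 J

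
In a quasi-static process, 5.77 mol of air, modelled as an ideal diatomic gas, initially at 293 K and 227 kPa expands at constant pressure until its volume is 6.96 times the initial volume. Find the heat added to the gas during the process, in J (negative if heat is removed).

293000 J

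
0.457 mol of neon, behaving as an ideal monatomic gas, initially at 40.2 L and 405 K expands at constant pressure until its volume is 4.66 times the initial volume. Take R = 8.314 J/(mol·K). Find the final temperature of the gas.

1890 K

P₁ = nRT₁/V₁ = 0.457×8.314×405/40.2 = 38.3 kPa.
Isobaric: P stays 38.3 kPa; V/T = const ⇒ T₂ = 1890 K, V₂ = 187 L.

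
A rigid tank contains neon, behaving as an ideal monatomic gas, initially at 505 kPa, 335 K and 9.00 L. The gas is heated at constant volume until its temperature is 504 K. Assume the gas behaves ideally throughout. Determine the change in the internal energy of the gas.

n = P₁V₁/(RT₁) = 505×9.00/(8.314×335) = 1.63 mol.
Isochoric: V stays 9.00 L; P/T = const ⇒ T₂ = 504 K, P₂ = 760 kPa.
For an ideal gas ΔU = nCvΔT with Cv = (3/2)R = 12.5 J/(mol·K).
ΔU = 1.63×12.5×(504−335) = 3440 J.

3440 J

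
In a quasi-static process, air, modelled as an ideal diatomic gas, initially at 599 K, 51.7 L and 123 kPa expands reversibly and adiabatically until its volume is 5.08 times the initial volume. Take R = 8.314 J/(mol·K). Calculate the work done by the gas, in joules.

n = P₁V₁/(RT₁) = 123×51.7/(8.314×599) = 1.28 mol.
Adiabatic: TV^(γ−1) = const ⇒ T₂ = 599×(0.197)^0.400 = 313 K; PV^γ = const ⇒ P₂ = 12.6 kPa.
ΔU = nCvΔT = 1.28×20.8×(313−599) = -7600 J.
Q = 0 for an adiabatic process, so W = −ΔU = 7600 J.

7600 J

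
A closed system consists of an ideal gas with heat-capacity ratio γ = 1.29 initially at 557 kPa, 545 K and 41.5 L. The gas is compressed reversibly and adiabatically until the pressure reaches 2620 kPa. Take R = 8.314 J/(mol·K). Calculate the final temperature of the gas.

Adiabatic: T₂/T₁ = (P₂/P₁)^((γ−1)/γ) ⇒ T₂ = 545×(4.70)^0.225 = 772 K; V₂ = 12.5 L.

772 K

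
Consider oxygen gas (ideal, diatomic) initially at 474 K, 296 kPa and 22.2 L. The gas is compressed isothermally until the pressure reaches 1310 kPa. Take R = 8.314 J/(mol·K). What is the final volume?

5.02 L

Isothermal: T stays 474 K; PV = const ⇒ V₂ = 5.02 L, P₂ = 1310 kPa.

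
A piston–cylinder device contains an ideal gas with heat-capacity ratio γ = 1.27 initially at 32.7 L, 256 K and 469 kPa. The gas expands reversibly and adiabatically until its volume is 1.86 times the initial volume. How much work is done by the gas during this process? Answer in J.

n = P₁V₁/(RT₁) = 469×32.7/(8.314×256) = 7.21 mol.
Adiabatic: TV^(γ−1) = const ⇒ T₂ = 256×(0.538)^0.270 = 217 K; PV^γ = const ⇒ P₂ = 213 kPa.
ΔU = nCvΔT = 7.21×30.8×(217−256) = -8760 J.
Q = 0 for an adiabatic process, so W = −ΔU = 8760 J.

8760 J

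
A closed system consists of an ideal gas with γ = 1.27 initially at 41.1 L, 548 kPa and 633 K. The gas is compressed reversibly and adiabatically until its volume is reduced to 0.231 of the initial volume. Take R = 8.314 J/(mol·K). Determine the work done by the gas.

-40500 J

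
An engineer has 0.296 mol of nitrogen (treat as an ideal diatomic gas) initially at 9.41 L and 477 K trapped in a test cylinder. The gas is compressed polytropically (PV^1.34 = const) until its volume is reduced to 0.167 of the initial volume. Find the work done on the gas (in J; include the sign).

2890 J

P₁ = nRT₁/V₁ = 0.296×8.314×477/9.41 = 125 kPa.
Polytropic n=1.34: T₂ = T₁(V₁/V₂)^(n−1) = 477×(5.99)^0.34 = 877 K; P₂ = P₁(V₁/V₂)^n = 1370 kPa.
W = (P₁V₁−P₂V₂)/(n−1) = (125×9.41−1370×1.57)/0.34 = -2890 J.
Work done on the gas = −W_by = 2890 J.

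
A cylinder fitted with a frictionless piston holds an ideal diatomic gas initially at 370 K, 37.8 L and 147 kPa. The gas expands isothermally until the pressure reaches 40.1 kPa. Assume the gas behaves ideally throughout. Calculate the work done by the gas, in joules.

n = P₁V₁/(RT₁) = 147×37.8/(8.314×370) = 1.81 mol.
Isothermal: T stays 370 K; PV = const ⇒ V₂ = 139 L, P₂ = 40.1 kPa.
W = nRT ln(V₂/V₁) = 1.81×8.314×370×ln(3.67) = 7220 J.

7220 J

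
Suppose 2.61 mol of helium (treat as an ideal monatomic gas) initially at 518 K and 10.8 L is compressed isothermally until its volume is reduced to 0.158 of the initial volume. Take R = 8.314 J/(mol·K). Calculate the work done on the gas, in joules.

20700 J

P₁ = nRT₁/V₁ = 2.61×8.314×518/10.8 = 1040 kPa.
Isothermal: T stays 518 K; PV = const ⇒ V₂ = 1.71 L, P₂ = 6590 kPa.
W = nRT ln(V₂/V₁) = 2.61×8.314×518×ln(0.158) = -20700 J.
Work done on the gas = −W_by = 20700 J.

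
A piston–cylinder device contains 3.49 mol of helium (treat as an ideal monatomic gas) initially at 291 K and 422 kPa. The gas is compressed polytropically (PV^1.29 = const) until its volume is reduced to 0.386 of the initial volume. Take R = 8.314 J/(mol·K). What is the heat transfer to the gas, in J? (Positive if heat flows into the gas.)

-5230 J

V₁ = nRT₁/P₁ = 3.49×8.314×291/422 = 20.0 L.
Polytropic n=1.29: T₂ = T₁(V₁/V₂)^(n−1) = 291×(2.59)^0.29 = 384 K; P₂ = P₁(V₁/V₂)^n = 1440 kPa.
W = (P₁V₁−P₂V₂)/(n−1) = (422×20.0−1440×7.72)/0.29 = -9260 J.
ΔU = nCvΔT = 3.49×12.5×(384−291) = 4030 J.
Q = ΔU + W = -5230 J.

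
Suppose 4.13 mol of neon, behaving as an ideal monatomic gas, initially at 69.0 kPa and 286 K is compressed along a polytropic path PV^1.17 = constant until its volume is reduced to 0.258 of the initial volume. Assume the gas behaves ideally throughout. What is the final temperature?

360 K

V₁ = nRT₁/P₁ = 4.13×8.314×286/69.0 = 142 L.
Polytropic n=1.17: T₂ = T₁(V₁/V₂)^(n−1) = 286×(3.88)^0.17 = 360 K; P₂ = P₁(V₁/V₂)^n = 337 kPa.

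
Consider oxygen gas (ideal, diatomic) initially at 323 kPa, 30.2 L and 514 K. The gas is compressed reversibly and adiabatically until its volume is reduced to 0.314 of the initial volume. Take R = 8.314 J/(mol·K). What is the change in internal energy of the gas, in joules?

14400 J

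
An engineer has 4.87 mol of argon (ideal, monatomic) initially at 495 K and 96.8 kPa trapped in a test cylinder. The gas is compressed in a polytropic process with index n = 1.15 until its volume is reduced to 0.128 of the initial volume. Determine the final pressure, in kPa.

1030 kPa

V₁ = nRT₁/P₁ = 4.87×8.314×495/96.8 = 207 L.
Polytropic n=1.15: T₂ = T₁(V₁/V₂)^(n−1) = 495×(7.81)^0.15 = 674 K; P₂ = P₁(V₁/V₂)^n = 1030 kPa.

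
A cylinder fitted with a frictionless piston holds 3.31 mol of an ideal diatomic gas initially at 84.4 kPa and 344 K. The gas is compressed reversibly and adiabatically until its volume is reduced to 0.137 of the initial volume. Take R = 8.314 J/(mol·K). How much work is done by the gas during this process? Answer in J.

-28700 J

V₁ = nRT₁/P₁ = 3.31×8.314×344/84.4 = 112 L.
Adiabatic: TV^(γ−1) = const ⇒ T₂ = 344×(7.30)^0.400 = 762 K; PV^γ = const ⇒ P₂ = 1360 kPa.
ΔU = nCvΔT = 3.31×20.8×(762−344) = 28700 J.
Q = 0 for an adiabatic process, so W = −ΔU = -28700 J.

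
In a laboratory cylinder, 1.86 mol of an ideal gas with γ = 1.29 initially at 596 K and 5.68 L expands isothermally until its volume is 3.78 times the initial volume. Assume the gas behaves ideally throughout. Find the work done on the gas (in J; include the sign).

-12300 J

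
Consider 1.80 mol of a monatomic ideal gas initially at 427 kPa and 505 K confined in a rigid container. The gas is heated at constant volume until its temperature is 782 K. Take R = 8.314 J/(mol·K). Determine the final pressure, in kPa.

V₁ = nRT₁/P₁ = 1.80×8.314×505/427 = 17.7 L.
Isochoric: V stays 17.7 L; P/T = const ⇒ T₂ = 782 K, P₂ = 661 kPa.

661 kPa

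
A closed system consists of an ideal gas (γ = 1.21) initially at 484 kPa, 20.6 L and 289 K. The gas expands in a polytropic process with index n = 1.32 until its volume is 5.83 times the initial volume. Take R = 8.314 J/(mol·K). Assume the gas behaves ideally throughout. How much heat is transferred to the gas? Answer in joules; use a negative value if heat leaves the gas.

n = P₁V₁/(RT₁) = 484×20.6/(8.314×289) = 4.15 mol.
Polytropic n=1.32: T₂ = T₁(V₁/V₂)^(n−1) = 289×(0.172)^0.32 = 164 K; P₂ = P₁(V₁/V₂)^n = 47.2 kPa.
W = (P₁V₁−P₂V₂)/(n−1) = (484×20.6−47.2×120)/0.32 = 13400 J.
ΔU = nCvΔT = 4.15×39.6×(164−289) = -20500 J.
Q = ΔU + W = -7040 J.

-7040 J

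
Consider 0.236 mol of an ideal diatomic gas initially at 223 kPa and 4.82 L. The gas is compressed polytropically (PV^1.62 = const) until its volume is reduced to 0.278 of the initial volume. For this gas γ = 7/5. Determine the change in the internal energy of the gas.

3260 J

T₁ = P₁V₁/(nR) = 223×4.82/(0.236×8.314) = 548 K.
Polytropic n=1.62: T₂ = T₁(V₁/V₂)^(n−1) = 548×(3.60)^0.62 = 1210 K; P₂ = P₁(V₁/V₂)^n = 1770 kPa.
For an ideal gas ΔU = nCvΔT with Cv = (5/2)R = 20.8 J/(mol·K).
ΔU = 0.236×20.8×(1210−548) = 3260 J.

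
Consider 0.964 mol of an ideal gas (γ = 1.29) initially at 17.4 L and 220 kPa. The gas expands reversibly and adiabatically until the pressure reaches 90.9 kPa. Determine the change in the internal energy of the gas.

T₁ = P₁V₁/(nR) = 220×17.4/(0.964×8.314) = 478 K.
Adiabatic: T₂/T₁ = (P₂/P₁)^((γ−1)/γ) ⇒ T₂ = 478×(0.413)^0.225 = 392 K; V₂ = 34.5 L.
For an ideal gas ΔU = nCvΔT with Cv = R/(γ−1) = 28.7 J/(mol·K).
ΔU = 0.964×28.7×(392−478) = -2380 J.

-2380 J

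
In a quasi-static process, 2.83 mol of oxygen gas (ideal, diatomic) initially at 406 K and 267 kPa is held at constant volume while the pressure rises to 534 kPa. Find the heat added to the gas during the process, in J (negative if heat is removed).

23900 J

V₁ = nRT₁/P₁ = 2.83×8.314×406/267 = 35.8 L.
Isochoric: V stays 35.8 L; P/T = const ⇒ T₂ = 812 K, P₂ = 534 kPa.
W = 0 (no volume change).
ΔU = nCvΔT = 2.83×20.8×(812−406) = 23900 J.
Q = ΔU = 23900 J.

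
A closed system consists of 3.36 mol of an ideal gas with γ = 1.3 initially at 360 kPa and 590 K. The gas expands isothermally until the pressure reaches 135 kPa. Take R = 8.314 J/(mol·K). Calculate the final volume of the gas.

V₁ = nRT₁/P₁ = 3.36×8.314×590/360 = 45.8 L.
Isothermal: T stays 590 K; PV = const ⇒ V₂ = 122 L, P₂ = 135 kPa.

122 L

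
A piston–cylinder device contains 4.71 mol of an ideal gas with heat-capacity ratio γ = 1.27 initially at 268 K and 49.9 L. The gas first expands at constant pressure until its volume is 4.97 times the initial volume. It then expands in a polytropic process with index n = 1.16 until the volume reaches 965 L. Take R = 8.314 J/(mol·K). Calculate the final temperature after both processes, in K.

1070 K

P₁ = nRT₁/V₁ = 4.71×8.314×268/49.9 = 210 kPa.
Step 1 — Isobaric: P stays 210 kPa; V/T = const ⇒ T₂ = 1330 K, V₂ = 248 L.
W = PΔV = 210×(248−49.9) kPa·L = 41700 J.
ΔU = nCvΔT = 4.71×30.8×(1330−268) = 154000 J.
Q = ΔU + W = nCpΔT = 196000 J.
State after step 1: P = 210 kPa, V = 248 L, T = 1330 K.
Step 2 — Polytropic n=1.16: T₂ = T₁(V₁/V₂)^(n−1) = 1330×(0.257)^0.16 = 1070 K; P₂ = P₁(V₁/V₂)^n = 43.5 kPa.
W = (P₁V₁−P₂V₂)/(n−1) = (210×248−43.5×965)/0.16 = 63700 J.
ΔU = nCvΔT = 4.71×30.8×(1070−1330) = -37700 J.
Q = ΔU + W = 25900 J.
Net over both steps: W = 105000 J, Q = 222000 J, ΔU = 117000 J.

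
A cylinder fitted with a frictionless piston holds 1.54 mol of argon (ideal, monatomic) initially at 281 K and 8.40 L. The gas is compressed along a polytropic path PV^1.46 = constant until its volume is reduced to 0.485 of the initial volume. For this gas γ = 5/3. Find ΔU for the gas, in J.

2130 J

P₁ = nRT₁/V₁ = 1.54×8.314×281/8.40 = 428 kPa.
Polytropic n=1.46: T₂ = T₁(V₁/V₂)^(n−1) = 281×(2.06)^0.46 = 392 K; P₂ = P₁(V₁/V₂)^n = 1230 kPa.
For an ideal gas ΔU = nCvΔT with Cv = (3/2)R = 12.5 J/(mol·K).
ΔU = 1.54×12.5×(392−281) = 2130 J.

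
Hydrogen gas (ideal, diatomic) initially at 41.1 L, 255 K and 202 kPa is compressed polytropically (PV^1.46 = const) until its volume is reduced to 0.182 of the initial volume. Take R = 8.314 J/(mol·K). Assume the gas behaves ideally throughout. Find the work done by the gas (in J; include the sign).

n = P₁V₁/(RT₁) = 202×41.1/(8.314×255) = 3.92 mol.
Polytropic n=1.46: T₂ = T₁(V₁/V₂)^(n−1) = 255×(5.49)^0.46 = 558 K; P₂ = P₁(V₁/V₂)^n = 2430 kPa.
W = (P₁V₁−P₂V₂)/(n−1) = (202×41.1−2430×7.48)/0.46 = -21500 J.

-21500 J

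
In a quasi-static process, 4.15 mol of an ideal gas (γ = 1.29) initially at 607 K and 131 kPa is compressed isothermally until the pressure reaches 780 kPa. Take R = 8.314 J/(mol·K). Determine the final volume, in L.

26.9 L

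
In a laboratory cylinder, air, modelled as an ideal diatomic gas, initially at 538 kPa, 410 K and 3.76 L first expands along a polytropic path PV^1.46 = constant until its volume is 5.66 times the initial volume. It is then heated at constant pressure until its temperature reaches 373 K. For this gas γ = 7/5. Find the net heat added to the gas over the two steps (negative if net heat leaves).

2890 J

n = P₁V₁/(RT₁) = 538×3.76/(8.314×410) = 0.593 mol.
Step 1 — Polytropic n=1.46: T₂ = T₁(V₁/V₂)^(n−1) = 410×(0.177)^0.46 = 185 K; P₂ = P₁(V₁/V₂)^n = 42.8 kPa.
W = (P₁V₁−P₂V₂)/(n−1) = (538×3.76−42.8×21.3)/0.46 = 2420 J.
ΔU = nCvΔT = 0.593×20.8×(185−410) = -2780 J.
Q = ΔU + W = -362 J.
State after step 1: P = 42.8 kPa, V = 21.3 L, T = 185 K.
Step 2 — Isobaric: P stays 42.8 kPa; V/T = const ⇒ T₂ = 373 K, V₂ = 43.0 L.
W = PΔV = 42.8×(43.0−21.3) kPa·L = 929 J.
ΔU = nCvΔT = 0.593×20.8×(373−185) = 2320 J.
Q = ΔU + W = nCpΔT = 3250 J.
Net over both steps: W = 3350 J, Q = 2890 J, ΔU = -456 J.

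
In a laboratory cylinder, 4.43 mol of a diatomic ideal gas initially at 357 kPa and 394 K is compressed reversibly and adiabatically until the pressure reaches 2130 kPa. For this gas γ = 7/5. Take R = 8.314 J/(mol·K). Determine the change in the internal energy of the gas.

V₁ = nRT₁/P₁ = 4.43×8.314×394/357 = 40.6 L.
Adiabatic: T₂/T₁ = (P₂/P₁)^((γ−1)/γ) ⇒ T₂ = 394×(5.97)^0.286 = 656 K; V₂ = 11.3 L.
For an ideal gas ΔU = nCvΔT with Cv = (5/2)R = 20.8 J/(mol·K).
ΔU = 4.43×20.8×(656−394) = 24200 J.

24200 J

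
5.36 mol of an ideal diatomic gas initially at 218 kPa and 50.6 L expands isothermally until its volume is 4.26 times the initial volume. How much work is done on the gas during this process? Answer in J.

-16000 J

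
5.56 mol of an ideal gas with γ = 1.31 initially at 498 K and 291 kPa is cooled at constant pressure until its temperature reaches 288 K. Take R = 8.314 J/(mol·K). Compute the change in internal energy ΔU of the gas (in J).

-31300 J

V₁ = nRT₁/P₁ = 5.56×8.314×498/291 = 79.1 L.
Isobaric: P stays 291 kPa; V/T = const ⇒ T₂ = 288 K, V₂ = 45.7 L.
For an ideal gas ΔU = nCvΔT with Cv = R/(γ−1) = 26.8 J/(mol·K).
ΔU = 5.56×26.8×(288−498) = -31300 J.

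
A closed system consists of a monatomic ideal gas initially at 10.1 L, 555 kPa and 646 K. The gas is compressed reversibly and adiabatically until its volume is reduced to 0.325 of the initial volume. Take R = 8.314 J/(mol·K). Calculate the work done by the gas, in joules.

-9380 J

n = P₁V₁/(RT₁) = 555×10.1/(8.314×646) = 1.04 mol.
Adiabatic: TV^(γ−1) = const ⇒ T₂ = 646×(3.08)^0.667 = 1370 K; PV^γ = const ⇒ P₂ = 3610 kPa.
ΔU = nCvΔT = 1.04×12.5×(1370−646) = 9380 J.
Q = 0 for an adiabatic process, so W = −ΔU = -9380 J.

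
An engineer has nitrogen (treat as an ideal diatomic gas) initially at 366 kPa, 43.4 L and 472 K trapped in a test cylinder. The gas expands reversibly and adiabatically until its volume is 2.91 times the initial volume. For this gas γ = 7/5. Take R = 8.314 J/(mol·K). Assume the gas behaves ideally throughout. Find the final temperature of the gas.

308 K

Adiabatic: TV^(γ−1) = const ⇒ T₂ = 472×(0.344)^0.400 = 308 K; PV^γ = const ⇒ P₂ = 82.0 kPa.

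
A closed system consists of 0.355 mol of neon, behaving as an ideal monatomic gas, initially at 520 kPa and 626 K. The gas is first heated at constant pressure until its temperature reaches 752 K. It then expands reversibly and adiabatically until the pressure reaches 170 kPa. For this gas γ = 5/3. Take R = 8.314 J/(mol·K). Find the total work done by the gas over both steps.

1570 J

V₁ = nRT₁/P₁ = 0.355×8.314×626/520 = 3.55 L.
Step 1 — Isobaric: P stays 520 kPa; V/T = const ⇒ T₂ = 752 K, V₂ = 4.27 L.
W = PΔV = 520×(4.27−3.55) kPa·L = 372 J.
ΔU = nCvΔT = 0.355×12.5×(752−626) = 558 J.
Q = ΔU + W = nCpΔT = 930 J.
State after step 1: P = 520 kPa, V = 4.27 L, T = 752 K.
Step 2 — Adiabatic: T₂/T₁ = (P₂/P₁)^((γ−1)/γ) ⇒ T₂ = 752×(0.327)^0.400 = 481 K; V₂ = 8.35 L.
ΔU = nCvΔT = 0.355×12.5×(481−752) = -1200 J.
Q = 0 for an adiabatic process, so W = −ΔU = 1200 J.
Net over both steps: W = 1570 J, Q = 930 J, ΔU = -643 J.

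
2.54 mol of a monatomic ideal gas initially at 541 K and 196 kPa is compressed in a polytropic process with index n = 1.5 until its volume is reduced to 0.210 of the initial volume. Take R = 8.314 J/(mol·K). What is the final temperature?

V₁ = nRT₁/P₁ = 2.54×8.314×541/196 = 58.3 L.
Polytropic n=1.5: T₂ = T₁(V₁/V₂)^(n−1) = 541×(4.76)^0.50 = 1180 K; P₂ = P₁(V₁/V₂)^n = 2040 kPa.

1180 K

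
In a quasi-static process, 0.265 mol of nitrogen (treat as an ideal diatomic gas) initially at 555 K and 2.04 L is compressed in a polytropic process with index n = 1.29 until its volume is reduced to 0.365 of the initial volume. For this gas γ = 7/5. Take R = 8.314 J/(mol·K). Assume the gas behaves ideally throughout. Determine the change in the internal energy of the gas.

1040 J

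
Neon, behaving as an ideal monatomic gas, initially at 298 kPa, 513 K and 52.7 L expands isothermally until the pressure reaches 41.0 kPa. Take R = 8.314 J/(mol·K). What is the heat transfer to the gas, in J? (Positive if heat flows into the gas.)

n = P₁V₁/(RT₁) = 298×52.7/(8.314×513) = 3.68 mol.
Isothermal: T stays 513 K; PV = const ⇒ V₂ = 383 L, P₂ = 41.0 kPa.
ΔU = 0 (ideal gas, T constant).
W = nRT ln(V₂/V₁) = 3.68×8.314×513×ln(7.27) = 31200 J.
Q = ΔU + W = 31200 J.

31200 J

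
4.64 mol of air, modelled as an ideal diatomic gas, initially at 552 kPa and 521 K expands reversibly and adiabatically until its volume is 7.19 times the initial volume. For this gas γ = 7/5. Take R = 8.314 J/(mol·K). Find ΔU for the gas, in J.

-27400 J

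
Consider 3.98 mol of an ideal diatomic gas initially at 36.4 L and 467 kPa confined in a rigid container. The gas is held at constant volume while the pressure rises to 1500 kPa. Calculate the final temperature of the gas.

1650 K

T₁ = P₁V₁/(nR) = 467×36.4/(3.98×8.314) = 514 K.
Isochoric: V stays 36.4 L; P/T = const ⇒ T₂ = 1650 K, P₂ = 1500 kPa.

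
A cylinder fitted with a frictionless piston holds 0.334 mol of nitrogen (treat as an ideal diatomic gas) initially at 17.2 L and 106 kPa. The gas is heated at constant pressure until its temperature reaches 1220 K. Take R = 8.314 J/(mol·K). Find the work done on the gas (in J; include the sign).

T₁ = P₁V₁/(nR) = 106×17.2/(0.334×8.314) = 657 K.
Isobaric: P stays 106 kPa; V/T = const ⇒ T₂ = 1220 K, V₂ = 32.0 L.
W = PΔV = 106×(32.0−17.2) kPa·L = 1560 J.
Work done on the gas = −W_by = -1560 J.

-1560 J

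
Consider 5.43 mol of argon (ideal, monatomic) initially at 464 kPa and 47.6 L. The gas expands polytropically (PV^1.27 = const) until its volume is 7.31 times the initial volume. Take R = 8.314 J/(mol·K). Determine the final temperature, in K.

286 K

T₁ = P₁V₁/(nR) = 464×47.6/(5.43×8.314) = 489 K.
Polytropic n=1.27: T₂ = T₁(V₁/V₂)^(n−1) = 489×(0.137)^0.27 = 286 K; P₂ = P₁(V₁/V₂)^n = 37.1 kPa.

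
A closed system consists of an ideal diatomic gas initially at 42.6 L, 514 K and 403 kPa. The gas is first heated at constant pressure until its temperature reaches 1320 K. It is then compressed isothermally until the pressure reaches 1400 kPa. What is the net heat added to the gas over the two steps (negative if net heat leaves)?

39300 J

n = P₁V₁/(RT₁) = 403×42.6/(8.314×514) = 4.02 mol.
Step 1 — Isobaric: P stays 403 kPa; V/T = const ⇒ T₂ = 1320 K, V₂ = 109 L.
W = PΔV = 403×(109−42.6) kPa·L = 26900 J.
ΔU = nCvΔT = 4.02×20.8×(1320−514) = 67300 J.
Q = ΔU + W = nCpΔT = 94200 J.
State after step 1: P = 403 kPa, V = 109 L, T = 1320 K.
Step 2 — Isothermal: T stays 1320 K; PV = const ⇒ V₂ = 31.5 L, P₂ = 1400 kPa.
ΔU = 0 (ideal gas, T constant).
W = nRT ln(V₂/V₁) = 4.02×8.314×1320×ln(0.288) = -54900 J.
Q = ΔU + W = -54900 J.
Net over both steps: W = -28000 J, Q = 39300 J, ΔU = 67300 J.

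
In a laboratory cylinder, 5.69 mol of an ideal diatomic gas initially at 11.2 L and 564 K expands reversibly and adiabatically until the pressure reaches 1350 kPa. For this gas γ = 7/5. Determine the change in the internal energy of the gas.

-9990 J

P₁ = nRT₁/V₁ = 5.69×8.314×564/11.2 = 2380 kPa.
Adiabatic: T₂/T₁ = (P₂/P₁)^((γ−1)/γ) ⇒ T₂ = 564×(0.567)^0.286 = 480 K; V₂ = 16.8 L.
For an ideal gas ΔU = nCvΔT with Cv = (5/2)R = 20.8 J/(mol·K).
ΔU = 5.69×20.8×(480−564) = -9990 J.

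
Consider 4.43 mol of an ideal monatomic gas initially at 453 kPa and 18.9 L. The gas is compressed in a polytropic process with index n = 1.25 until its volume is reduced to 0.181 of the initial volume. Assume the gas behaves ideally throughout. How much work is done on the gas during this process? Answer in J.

18300 J

T₁ = P₁V₁/(nR) = 453×18.9/(4.43×8.314) = 232 K.
Polytropic n=1.25: T₂ = T₁(V₁/V₂)^(n−1) = 232×(5.52)^0.25 = 356 K; P₂ = P₁(V₁/V₂)^n = 3840 kPa.
W = (P₁V₁−P₂V₂)/(n−1) = (453×18.9−3840×3.42)/0.25 = -18300 J.
Work done on the gas = −W_by = 18300 J.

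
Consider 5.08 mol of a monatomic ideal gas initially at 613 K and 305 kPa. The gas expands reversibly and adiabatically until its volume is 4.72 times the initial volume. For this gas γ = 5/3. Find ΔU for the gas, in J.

V₁ = nRT₁/P₁ = 5.08×8.314×613/305 = 84.9 L.
Adiabatic: TV^(γ−1) = const ⇒ T₂ = 613×(0.212)^0.667 = 218 K; PV^γ = const ⇒ P₂ = 23.0 kPa.
For an ideal gas ΔU = nCvΔT with Cv = (3/2)R = 12.5 J/(mol·K).
ΔU = 5.08×12.5×(218−613) = -25000 J.

-25000 J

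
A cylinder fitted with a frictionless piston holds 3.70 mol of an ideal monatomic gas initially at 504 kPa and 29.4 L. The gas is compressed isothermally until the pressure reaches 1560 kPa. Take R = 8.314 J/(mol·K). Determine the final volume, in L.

9.50 L

T₁ = P₁V₁/(nR) = 504×29.4/(3.70×8.314) = 482 K.
Isothermal: T stays 482 K; PV = const ⇒ V₂ = 9.50 L, P₂ = 1560 kPa.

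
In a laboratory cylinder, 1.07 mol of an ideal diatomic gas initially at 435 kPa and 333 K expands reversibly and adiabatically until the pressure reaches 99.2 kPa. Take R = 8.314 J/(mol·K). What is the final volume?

19.6 L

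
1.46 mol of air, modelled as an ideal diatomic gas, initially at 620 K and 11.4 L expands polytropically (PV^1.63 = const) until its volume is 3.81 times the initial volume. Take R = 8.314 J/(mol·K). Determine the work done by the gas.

6800 J

P₁ = nRT₁/V₁ = 1.46×8.314×620/11.4 = 660 kPa.
Polytropic n=1.63: T₂ = T₁(V₁/V₂)^(n−1) = 620×(0.262)^0.63 = 267 K; P₂ = P₁(V₁/V₂)^n = 74.6 kPa.
W = (P₁V₁−P₂V₂)/(n−1) = (660×11.4−74.6×43.4)/0.63 = 6800 J.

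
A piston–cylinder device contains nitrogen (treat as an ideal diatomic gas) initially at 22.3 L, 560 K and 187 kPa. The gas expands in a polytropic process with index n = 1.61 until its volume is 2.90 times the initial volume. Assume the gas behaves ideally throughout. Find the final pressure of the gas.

33.7 kPa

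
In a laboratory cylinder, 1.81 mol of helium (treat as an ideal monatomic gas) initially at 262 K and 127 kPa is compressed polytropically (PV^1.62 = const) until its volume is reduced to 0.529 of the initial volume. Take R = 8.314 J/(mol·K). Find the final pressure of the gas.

356 kPa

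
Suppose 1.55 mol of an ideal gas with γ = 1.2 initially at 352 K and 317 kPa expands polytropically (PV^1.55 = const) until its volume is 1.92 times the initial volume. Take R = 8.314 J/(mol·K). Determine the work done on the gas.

-2490 J

V₁ = nRT₁/P₁ = 1.55×8.314×352/317 = 14.3 L.
Polytropic n=1.55: T₂ = T₁(V₁/V₂)^(n−1) = 352×(0.521)^0.55 = 246 K; P₂ = P₁(V₁/V₂)^n = 115 kPa.
W = (P₁V₁−P₂V₂)/(n−1) = (317×14.3−115×27.5)/0.55 = 2490 J.
Work done on the gas = −W_by = -2490 J.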